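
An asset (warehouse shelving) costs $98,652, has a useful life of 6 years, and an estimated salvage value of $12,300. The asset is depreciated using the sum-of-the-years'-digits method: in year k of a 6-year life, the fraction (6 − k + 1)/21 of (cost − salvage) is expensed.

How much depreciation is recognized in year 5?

$8,224

Depreciable base = $98,652 − $12,300 = $86,352.
Sum of the years' digits = 6+5+4+3+2+1 = 21.
Year 1: $86,352 × 6/21 = $24,672. Book value $73,980.
Year 2: $86,352 × 5/21 = $20,560. Book value $53,420.
Year 3: $86,352 × 4/21 = $16,448. Book value $36,972.
Year 4: $86,352 × 3/21 = $12,336. Book value $24,636.
Year 5: $86,352 × 2/21 = $8,224. Book value $16,412.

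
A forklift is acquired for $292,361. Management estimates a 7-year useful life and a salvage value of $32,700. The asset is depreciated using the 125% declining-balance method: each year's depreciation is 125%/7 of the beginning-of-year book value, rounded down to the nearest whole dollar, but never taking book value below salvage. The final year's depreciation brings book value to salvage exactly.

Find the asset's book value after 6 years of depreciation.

$89,815

Depreciable base = $292,361 − $32,700 = $259,661.
Year 1: ⌊$292,361 × 125%/7⌋ = $52,207. Book value $240,154.
Year 2: ⌊$240,154 × 125%/7⌋ = $42,884. Book value $197,270.
Year 3: ⌊$197,270 × 125%/7⌋ = $35,226. Book value $162,044.
Year 4: ⌊$162,044 × 125%/7⌋ = $28,936. Book value $133,108.
Year 5: ⌊$133,108 × 125%/7⌋ = $23,769. Book value $109,339.
Year 6: ⌊$109,339 × 125%/7⌋ = $19,524. Book value $89,815.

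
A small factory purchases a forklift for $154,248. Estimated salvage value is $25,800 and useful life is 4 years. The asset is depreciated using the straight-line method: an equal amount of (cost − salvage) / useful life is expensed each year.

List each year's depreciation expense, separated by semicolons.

Depreciable base = $154,248 − $25,800 = $128,448.
Annual expense = $128,448 / 4 = $32,112.
End of year 1: book value $122,136.
End of year 2: book value $90,024.
End of year 3: book value $57,912.
End of year 4: book value $25,800.

$32,112; $32,112; $32,112; $32,112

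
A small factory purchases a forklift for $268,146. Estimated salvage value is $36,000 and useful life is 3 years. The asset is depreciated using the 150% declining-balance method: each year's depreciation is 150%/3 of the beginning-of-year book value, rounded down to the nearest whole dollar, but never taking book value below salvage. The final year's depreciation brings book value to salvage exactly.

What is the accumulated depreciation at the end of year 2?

$201,109

Depreciable base = $268,146 − $36,000 = $232,146.
Year 1: ⌊$268,146 × 150%/3⌋ = $134,073. Book value $134,073.
Year 2: ⌊$134,073 × 150%/3⌋ = $67,036. Book value $67,037.
Accumulated through year 2 = $268,146 − $67,037 = $201,109.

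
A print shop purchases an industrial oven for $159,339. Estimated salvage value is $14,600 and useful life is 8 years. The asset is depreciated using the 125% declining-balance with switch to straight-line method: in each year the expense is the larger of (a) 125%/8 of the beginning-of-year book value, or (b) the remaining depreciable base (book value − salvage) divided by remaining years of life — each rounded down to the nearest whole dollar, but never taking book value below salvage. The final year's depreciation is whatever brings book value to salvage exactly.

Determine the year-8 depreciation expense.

Depreciable base = $159,339 − $14,600 = $144,739.
Year 1: DB = ⌊$159,339 × 125%/8⌋ = $24,896; SL = ⌊$144,739/8⌋ = $18,092 → take DB $24,896. Book value $134,443.
Year 2: DB = ⌊$134,443 × 125%/8⌋ = $21,006; SL = ⌊$119,843/7⌋ = $17,120 → take DB $21,006. Book value $113,437.
Year 3: DB = ⌊$113,437 × 125%/8⌋ = $17,724; SL = ⌊$98,837/6⌋ = $16,472 → take DB $17,724. Book value $95,713.
Year 4: DB = ⌊$95,713 × 125%/8⌋ = $14,955; SL = ⌊$81,113/5⌋ = $16,222 → take SL $16,222. Book value $79,491.
Year 5: DB = ⌊$79,491 × 125%/8⌋ = $12,420; SL = ⌊$64,891/4⌋ = $16,222 → take SL $16,222. Book value $63,269.
Year 6: DB = ⌊$63,269 × 125%/8⌋ = $9,885; SL = ⌊$48,669/3⌋ = $16,223 → take SL $16,223. Book value $47,046.
Year 7: DB = ⌊$47,046 × 125%/8⌋ = $7,350; SL = ⌊$32,446/2⌋ = $16,223 → take SL $16,223. Book value $30,823.
Year 8 (final): $30,823 − $14,600 = $16,223. Book value $14,600.

$16,223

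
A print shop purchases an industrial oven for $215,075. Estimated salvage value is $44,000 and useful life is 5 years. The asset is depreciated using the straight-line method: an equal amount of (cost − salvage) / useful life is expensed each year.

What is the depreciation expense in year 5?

$34,215

Depreciable base = $215,075 − $44,000 = $171,075.
Annual expense = $171,075 / 5 = $34,215.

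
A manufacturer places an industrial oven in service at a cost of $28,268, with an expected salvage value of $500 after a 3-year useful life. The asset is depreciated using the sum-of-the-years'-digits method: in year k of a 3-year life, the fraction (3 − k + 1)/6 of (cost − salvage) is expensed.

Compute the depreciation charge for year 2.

Depreciable base = $28,268 − $500 = $27,768.
Sum of the years' digits = 3+2+1 = 6.
Year 1: $27,768 × 3/6 = $13,884. Book value $14,384.
Year 2: $27,768 × 2/6 = $9,256. Book value $5,128.

$9,256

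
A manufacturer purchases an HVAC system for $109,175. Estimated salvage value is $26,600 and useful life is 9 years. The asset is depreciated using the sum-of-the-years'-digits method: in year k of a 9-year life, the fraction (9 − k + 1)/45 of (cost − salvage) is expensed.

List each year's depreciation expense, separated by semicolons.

$16,515; $14,680; $12,845; $11,010; $9,175; $7,340; $5,505; $3,670; $1,835

Depreciable base = $109,175 − $26,600 = $82,575.
Sum of the years' digits = 9+8+7+6+5+4+3+2+1 = 45.
Year 1: $82,575 × 9/45 = $16,515. Book value $92,660.
Year 2: $82,575 × 8/45 = $14,680. Book value $77,980.
Year 3: $82,575 × 7/45 = $12,845. Book value $65,135.
Year 4: $82,575 × 6/45 = $11,010. Book value $54,125.
Year 5: $82,575 × 5/45 = $9,175. Book value $44,950.
Year 6: $82,575 × 4/45 = $7,340. Book value $37,610.
Year 7: $82,575 × 3/45 = $5,505. Book value $32,105.
Year 8: $82,575 × 2/45 = $3,670. Book value $28,435.
Year 9: $82,575 × 1/45 = $1,835. Book value $26,600.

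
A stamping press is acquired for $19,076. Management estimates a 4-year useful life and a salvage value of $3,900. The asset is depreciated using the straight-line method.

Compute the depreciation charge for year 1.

Depreciable base = $19,076 − $3,900 = $15,176.
Annual expense = $15,176 / 4 = $3,794.

$3,794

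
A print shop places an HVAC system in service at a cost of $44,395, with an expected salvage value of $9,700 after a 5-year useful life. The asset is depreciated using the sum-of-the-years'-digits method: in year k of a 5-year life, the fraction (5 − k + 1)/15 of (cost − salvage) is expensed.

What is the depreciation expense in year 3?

Depreciable base = $44,395 − $9,700 = $34,695.
Sum of the years' digits = 5+4+3+2+1 = 15.
Year 1: $34,695 × 5/15 = $11,565. Book value $32,830.
Year 2: $34,695 × 4/15 = $9,252. Book value $23,578.
Year 3: $34,695 × 3/15 = $6,939. Book value $16,639.

$6,939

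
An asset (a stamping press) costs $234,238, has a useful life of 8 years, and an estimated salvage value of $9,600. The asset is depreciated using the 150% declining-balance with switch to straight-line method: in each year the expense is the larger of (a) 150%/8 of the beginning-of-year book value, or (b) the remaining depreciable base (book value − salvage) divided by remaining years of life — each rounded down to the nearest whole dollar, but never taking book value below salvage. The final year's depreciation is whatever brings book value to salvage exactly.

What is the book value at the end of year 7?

Depreciable base = $234,238 − $9,600 = $224,638.
Year 1: DB = ⌊$234,238 × 150%/8⌋ = $43,919; SL = ⌊$224,638/8⌋ = $28,079 → take DB $43,919. Book value $190,319.
Year 2: DB = ⌊$190,319 × 150%/8⌋ = $35,684; SL = ⌊$180,719/7⌋ = $25,817 → take DB $35,684. Book value $154,635.
Year 3: DB = ⌊$154,635 × 150%/8⌋ = $28,994; SL = ⌊$145,035/6⌋ = $24,172 → take DB $28,994. Book value $125,641.
Year 4: DB = ⌊$125,641 × 150%/8⌋ = $23,557; SL = ⌊$116,041/5⌋ = $23,208 → take DB $23,557. Book value $102,084.
Year 5: DB = ⌊$102,084 × 150%/8⌋ = $19,140; SL = ⌊$92,484/4⌋ = $23,121 → take SL $23,121. Book value $78,963.
Year 6: DB = ⌊$78,963 × 150%/8⌋ = $14,805; SL = ⌊$69,363/3⌋ = $23,121 → take SL $23,121. Book value $55,842.
Year 7: DB = ⌊$55,842 × 150%/8⌋ = $10,470; SL = ⌊$46,242/2⌋ = $23,121 → take SL $23,121. Book value $32,721.

$32,721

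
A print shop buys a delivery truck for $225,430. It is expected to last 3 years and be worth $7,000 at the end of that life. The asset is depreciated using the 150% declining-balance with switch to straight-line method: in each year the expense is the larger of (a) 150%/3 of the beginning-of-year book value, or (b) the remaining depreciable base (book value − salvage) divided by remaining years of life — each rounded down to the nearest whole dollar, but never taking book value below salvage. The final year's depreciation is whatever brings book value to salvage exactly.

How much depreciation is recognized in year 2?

Depreciable base = $225,430 − $7,000 = $218,430.
Year 1: DB = ⌊$225,430 × 150%/3⌋ = $112,715; SL = ⌊$218,430/3⌋ = $72,810 → take DB $112,715. Book value $112,715.
Year 2: DB = ⌊$112,715 × 150%/3⌋ = $56,357; SL = ⌊$105,715/2⌋ = $52,857 → take DB $56,357. Book value $56,358.

$56,357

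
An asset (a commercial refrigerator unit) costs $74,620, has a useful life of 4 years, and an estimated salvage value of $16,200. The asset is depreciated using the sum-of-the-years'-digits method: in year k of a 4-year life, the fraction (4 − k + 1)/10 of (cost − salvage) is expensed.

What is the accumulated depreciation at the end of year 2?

$40,894

Depreciable base = $74,620 − $16,200 = $58,420.
Sum of the years' digits = 4+3+2+1 = 10.
Year 1: $58,420 × 4/10 = $23,368. Book value $51,252.
Year 2: $58,420 × 3/10 = $17,526. Book value $33,726.
Accumulated through year 2 = $74,620 − $33,726 = $40,894.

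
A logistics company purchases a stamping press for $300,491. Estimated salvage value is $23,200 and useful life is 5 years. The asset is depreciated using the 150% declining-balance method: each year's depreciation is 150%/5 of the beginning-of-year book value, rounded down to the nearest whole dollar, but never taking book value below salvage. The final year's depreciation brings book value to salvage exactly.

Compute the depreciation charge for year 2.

$63,103

Depreciable base = $300,491 − $23,200 = $277,291.
Year 1: ⌊$300,491 × 150%/5⌋ = $90,147. Book value $210,344.
Year 2: ⌊$210,344 × 150%/5⌋ = $63,103. Book value $147,241.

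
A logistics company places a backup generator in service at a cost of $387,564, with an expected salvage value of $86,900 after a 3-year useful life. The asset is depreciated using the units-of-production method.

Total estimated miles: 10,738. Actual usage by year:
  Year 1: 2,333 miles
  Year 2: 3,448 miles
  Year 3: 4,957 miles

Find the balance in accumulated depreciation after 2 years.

Depreciable base = $387,564 − $86,900 = $300,664.
Rate = $300,664 / 10,738 miles = $28 per mile.
Year 1: 2,333 × $28 = $65,324. Book value $322,240.
Year 2: 3,448 × $28 = $96,544. Book value $225,696.
Accumulated through year 2 = $387,564 − $225,696 = $161,868.

$161,868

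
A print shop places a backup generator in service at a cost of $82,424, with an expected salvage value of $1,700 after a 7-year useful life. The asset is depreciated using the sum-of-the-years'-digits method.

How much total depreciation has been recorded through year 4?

$63,426

Depreciable base = $82,424 − $1,700 = $80,724.
Sum of the years' digits = 7+6+5+4+3+2+1 = 28.
Year 1: $80,724 × 7/28 = $20,181. Book value $62,243.
Year 2: $80,724 × 6/28 = $17,298. Book value $44,945.
Year 3: $80,724 × 5/28 = $14,415. Book value $30,530.
Year 4: $80,724 × 4/28 = $11,532. Book value $18,998.
Accumulated through year 4 = $82,424 − $18,998 = $63,426.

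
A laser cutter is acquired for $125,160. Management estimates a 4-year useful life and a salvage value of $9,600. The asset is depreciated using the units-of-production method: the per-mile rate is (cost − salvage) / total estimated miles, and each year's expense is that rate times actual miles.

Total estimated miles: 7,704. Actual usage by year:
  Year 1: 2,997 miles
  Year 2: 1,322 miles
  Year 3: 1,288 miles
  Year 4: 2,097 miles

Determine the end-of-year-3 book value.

$41,055

Depreciable base = $125,160 − $9,600 = $115,560.
Rate = $115,560 / 7,704 miles = $15 per mile.
Year 1: 2,997 × $15 = $44,955. Book value $80,205.
Year 2: 1,322 × $15 = $19,830. Book value $60,375.
Year 3: 1,288 × $15 = $19,320. Book value $41,055.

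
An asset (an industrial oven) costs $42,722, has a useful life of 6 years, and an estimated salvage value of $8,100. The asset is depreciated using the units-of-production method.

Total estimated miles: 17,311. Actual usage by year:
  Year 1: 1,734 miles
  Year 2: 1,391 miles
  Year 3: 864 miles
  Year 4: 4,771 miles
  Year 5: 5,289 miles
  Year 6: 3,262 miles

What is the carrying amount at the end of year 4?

Depreciable base = $42,722 − $8,100 = $34,622.
Rate = $34,622 / 17,311 miles = $2 per mile.
Year 1: 1,734 × $2 = $3,468. Book value $39,254.
Year 2: 1,391 × $2 = $2,782. Book value $36,472.
Year 3: 864 × $2 = $1,728. Book value $34,744.
Year 4: 4,771 × $2 = $9,542. Book value $25,202.

$25,202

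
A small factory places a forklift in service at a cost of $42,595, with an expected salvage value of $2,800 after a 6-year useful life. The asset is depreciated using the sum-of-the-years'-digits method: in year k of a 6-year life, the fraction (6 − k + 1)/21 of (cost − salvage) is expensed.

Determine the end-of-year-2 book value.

$21,750

Depreciable base = $42,595 − $2,800 = $39,795.
Sum of the years' digits = 6+5+4+3+2+1 = 21.
Year 1: $39,795 × 6/21 = $11,370. Book value $31,225.
Year 2: $39,795 × 5/21 = $9,475. Book value $21,750.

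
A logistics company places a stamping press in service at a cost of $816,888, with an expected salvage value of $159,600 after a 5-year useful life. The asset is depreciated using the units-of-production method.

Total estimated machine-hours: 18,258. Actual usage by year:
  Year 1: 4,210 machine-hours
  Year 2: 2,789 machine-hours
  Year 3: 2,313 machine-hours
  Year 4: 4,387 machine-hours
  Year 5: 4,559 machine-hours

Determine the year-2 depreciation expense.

$100,404

Depreciable base = $816,888 − $159,600 = $657,288.
Rate = $657,288 / 18,258 machine-hours = $36 per machine-hour.
Year 1: 4,210 × $36 = $151,560. Book value $665,328.
Year 2: 2,789 × $36 = $100,404. Book value $564,924.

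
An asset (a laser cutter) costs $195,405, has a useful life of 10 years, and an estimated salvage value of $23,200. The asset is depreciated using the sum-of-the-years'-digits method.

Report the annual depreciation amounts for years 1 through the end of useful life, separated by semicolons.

$31,310; $28,179; $25,048; $21,917; $18,786; $15,655; $12,524; $9,393; $6,262; $3,131

Depreciable base = $195,405 − $23,200 = $172,205.
Sum of the years' digits = 10+9+8+7+6+5+4+3+2+1 = 55.
Year 1: $172,205 × 10/55 = $31,310. Book value $164,095.
Year 2: $172,205 × 9/55 = $28,179. Book value $135,916.
Year 3: $172,205 × 8/55 = $25,048. Book value $110,868.
Year 4: $172,205 × 7/55 = $21,917. Book value $88,951.
Year 5: $172,205 × 6/55 = $18,786. Book value $70,165.
Year 6: $172,205 × 5/55 = $15,655. Book value $54,510.
Year 7: $172,205 × 4/55 = $12,524. Book value $41,986.
Year 8: $172,205 × 3/55 = $9,393. Book value $32,593.
Year 9: $172,205 × 2/55 = $6,262. Book value $26,331.
Year 10: $172,205 × 1/55 = $3,131. Book value $23,200.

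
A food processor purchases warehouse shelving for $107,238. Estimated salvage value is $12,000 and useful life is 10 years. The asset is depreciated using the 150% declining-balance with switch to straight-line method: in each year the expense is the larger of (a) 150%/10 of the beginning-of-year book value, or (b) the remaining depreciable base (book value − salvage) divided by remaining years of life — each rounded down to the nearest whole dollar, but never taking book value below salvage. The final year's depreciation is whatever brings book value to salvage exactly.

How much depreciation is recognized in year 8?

$7,112

Depreciable base = $107,238 − $12,000 = $95,238.
Year 1: DB = ⌊$107,238 × 150%/10⌋ = $16,085; SL = ⌊$95,238/10⌋ = $9,523 → take DB $16,085. Book value $91,153.
Year 2: DB = ⌊$91,153 × 150%/10⌋ = $13,672; SL = ⌊$79,153/9⌋ = $8,794 → take DB $13,672. Book value $77,481.
Year 3: DB = ⌊$77,481 × 150%/10⌋ = $11,622; SL = ⌊$65,481/8⌋ = $8,185 → take DB $11,622. Book value $65,859.
Year 4: DB = ⌊$65,859 × 150%/10⌋ = $9,878; SL = ⌊$53,859/7⌋ = $7,694 → take DB $9,878. Book value $55,981.
Year 5: DB = ⌊$55,981 × 150%/10⌋ = $8,397; SL = ⌊$43,981/6⌋ = $7,330 → take DB $8,397. Book value $47,584.
Year 6: DB = ⌊$47,584 × 150%/10⌋ = $7,137; SL = ⌊$35,584/5⌋ = $7,116 → take DB $7,137. Book value $40,447.
Year 7: DB = ⌊$40,447 × 150%/10⌋ = $6,067; SL = ⌊$28,447/4⌋ = $7,111 → take SL $7,111. Book value $33,336.
Year 8: DB = ⌊$33,336 × 150%/10⌋ = $5,000; SL = ⌊$21,336/3⌋ = $7,112 → take SL $7,112. Book value $26,224.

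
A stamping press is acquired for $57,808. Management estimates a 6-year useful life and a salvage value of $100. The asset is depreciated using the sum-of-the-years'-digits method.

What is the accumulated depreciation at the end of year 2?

Depreciable base = $57,808 − $100 = $57,708.
Sum of the years' digits = 6+5+4+3+2+1 = 21.
Year 1: $57,708 × 6/21 = $16,488. Book value $41,320.
Year 2: $57,708 × 5/21 = $13,740. Book value $27,580.
Accumulated through year 2 = $57,808 − $27,580 = $30,228.

$30,228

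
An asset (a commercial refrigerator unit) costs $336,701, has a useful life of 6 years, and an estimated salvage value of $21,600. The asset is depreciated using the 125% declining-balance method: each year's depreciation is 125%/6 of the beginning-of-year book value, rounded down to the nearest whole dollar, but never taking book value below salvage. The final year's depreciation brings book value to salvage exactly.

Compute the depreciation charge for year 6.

$83,103

Depreciable base = $336,701 − $21,600 = $315,101.
Year 1: ⌊$336,701 × 125%/6⌋ = $70,146. Book value $266,555.
Year 2: ⌊$266,555 × 125%/6⌋ = $55,532. Book value $211,023.
Year 3: ⌊$211,023 × 125%/6⌋ = $43,963. Book value $167,060.
Year 4: ⌊$167,060 × 125%/6⌋ = $34,804. Book value $132,256.
Year 5: ⌊$132,256 × 125%/6⌋ = $27,553. Book value $104,703.
Year 6 (final): $104,703 − $21,600 = $83,103. Book value $21,600.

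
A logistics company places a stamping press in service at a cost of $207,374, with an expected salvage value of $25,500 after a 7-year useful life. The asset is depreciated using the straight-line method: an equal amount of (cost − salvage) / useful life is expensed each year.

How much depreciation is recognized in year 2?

Depreciable base = $207,374 − $25,500 = $181,874.
Annual expense = $181,874 / 7 = $25,982.

$25,982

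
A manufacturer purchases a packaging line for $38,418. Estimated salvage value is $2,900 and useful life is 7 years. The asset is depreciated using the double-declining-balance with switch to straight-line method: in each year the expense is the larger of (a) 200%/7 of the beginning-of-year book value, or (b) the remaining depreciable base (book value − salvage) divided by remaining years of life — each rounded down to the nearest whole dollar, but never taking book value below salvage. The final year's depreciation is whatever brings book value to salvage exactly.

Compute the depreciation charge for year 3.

Depreciable base = $38,418 − $2,900 = $35,518.
Year 1: DB = ⌊$38,418 × 200%/7⌋ = $10,976; SL = ⌊$35,518/7⌋ = $5,074 → take DB $10,976. Book value $27,442.
Year 2: DB = ⌊$27,442 × 200%/7⌋ = $7,840; SL = ⌊$24,542/6⌋ = $4,090 → take DB $7,840. Book value $19,602.
Year 3: DB = ⌊$19,602 × 200%/7⌋ = $5,600; SL = ⌊$16,702/5⌋ = $3,340 → take DB $5,600. Book value $14,002.

$5,600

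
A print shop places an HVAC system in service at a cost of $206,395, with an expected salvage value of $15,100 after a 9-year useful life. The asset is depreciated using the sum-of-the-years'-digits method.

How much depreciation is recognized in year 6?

$17,004

Depreciable base = $206,395 − $15,100 = $191,295.
Sum of the years' digits = 9+8+7+6+5+4+3+2+1 = 45.
Year 1: $191,295 × 9/45 = $38,259. Book value $168,136.
Year 2: $191,295 × 8/45 = $34,008. Book value $134,128.
Year 3: $191,295 × 7/45 = $29,757. Book value $104,371.
Year 4: $191,295 × 6/45 = $25,506. Book value $78,865.
Year 5: $191,295 × 5/45 = $21,255. Book value $57,610.
Year 6: $191,295 × 4/45 = $17,004. Book value $40,606.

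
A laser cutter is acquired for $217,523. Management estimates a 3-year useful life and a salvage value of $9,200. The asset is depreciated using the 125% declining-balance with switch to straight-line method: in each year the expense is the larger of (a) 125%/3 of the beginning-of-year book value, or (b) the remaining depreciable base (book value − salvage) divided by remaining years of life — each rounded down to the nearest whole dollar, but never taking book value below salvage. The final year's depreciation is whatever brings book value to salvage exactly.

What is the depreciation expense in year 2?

$58,844

Depreciable base = $217,523 − $9,200 = $208,323.
Year 1: DB = ⌊$217,523 × 125%/3⌋ = $90,634; SL = ⌊$208,323/3⌋ = $69,441 → take DB $90,634. Book value $126,889.
Year 2: DB = ⌊$126,889 × 125%/3⌋ = $52,870; SL = ⌊$117,689/2⌋ = $58,844 → take SL $58,844. Book value $68,045.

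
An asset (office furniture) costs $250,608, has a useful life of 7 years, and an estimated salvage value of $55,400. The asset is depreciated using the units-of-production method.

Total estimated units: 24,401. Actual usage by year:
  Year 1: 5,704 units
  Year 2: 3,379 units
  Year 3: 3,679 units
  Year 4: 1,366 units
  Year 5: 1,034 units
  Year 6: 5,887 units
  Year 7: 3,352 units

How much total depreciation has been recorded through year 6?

$168,392

Depreciable base = $250,608 − $55,400 = $195,208.
Rate = $195,208 / 24,401 units = $8 per unit.
Year 1: 5,704 × $8 = $45,632. Book value $204,976.
Year 2: 3,379 × $8 = $27,032. Book value $177,944.
Year 3: 3,679 × $8 = $29,432. Book value $148,512.
Year 4: 1,366 × $8 = $10,928. Book value $137,584.
Year 5: 1,034 × $8 = $8,272. Book value $129,312.
Year 6: 5,887 × $8 = $47,096. Book value $82,216.
Accumulated through year 6 = $250,608 − $82,216 = $168,392.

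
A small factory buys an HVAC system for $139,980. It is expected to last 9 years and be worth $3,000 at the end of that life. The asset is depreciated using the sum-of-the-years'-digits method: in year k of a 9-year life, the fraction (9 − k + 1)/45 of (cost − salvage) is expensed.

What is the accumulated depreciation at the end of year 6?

$118,716

Depreciable base = $139,980 − $3,000 = $136,980.
Sum of the years' digits = 9+8+7+6+5+4+3+2+1 = 45.
Year 1: $136,980 × 9/45 = $27,396. Book value $112,584.
Year 2: $136,980 × 8/45 = $24,352. Book value $88,232.
Year 3: $136,980 × 7/45 = $21,308. Book value $66,924.
Year 4: $136,980 × 6/45 = $18,264. Book value $48,660.
Year 5: $136,980 × 5/45 = $15,220. Book value $33,440.
Year 6: $136,980 × 4/45 = $12,176. Book value $21,264.
Accumulated through year 6 = $139,980 − $21,264 = $118,716.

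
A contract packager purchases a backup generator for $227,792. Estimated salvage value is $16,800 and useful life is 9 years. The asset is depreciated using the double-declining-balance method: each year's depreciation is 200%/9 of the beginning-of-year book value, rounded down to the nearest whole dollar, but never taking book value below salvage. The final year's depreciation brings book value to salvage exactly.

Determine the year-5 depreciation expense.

Depreciable base = $227,792 − $16,800 = $210,992.
Year 1: ⌊$227,792 × 200%/9⌋ = $50,620. Book value $177,172.
Year 2: ⌊$177,172 × 200%/9⌋ = $39,371. Book value $137,801.
Year 3: ⌊$137,801 × 200%/9⌋ = $30,622. Book value $107,179.
Year 4: ⌊$107,179 × 200%/9⌋ = $23,817. Book value $83,362.
Year 5: ⌊$83,362 × 200%/9⌋ = $18,524. Book value $64,838.

$18,524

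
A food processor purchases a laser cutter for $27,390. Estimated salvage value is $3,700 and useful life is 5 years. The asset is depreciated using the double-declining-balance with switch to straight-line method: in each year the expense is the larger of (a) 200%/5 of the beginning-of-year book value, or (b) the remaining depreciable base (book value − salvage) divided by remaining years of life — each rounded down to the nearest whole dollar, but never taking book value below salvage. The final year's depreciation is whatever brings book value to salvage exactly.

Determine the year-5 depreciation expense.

$0

Depreciable base = $27,390 − $3,700 = $23,690.
Year 1: DB = ⌊$27,390 × 200%/5⌋ = $10,956; SL = ⌊$23,690/5⌋ = $4,738 → take DB $10,956. Book value $16,434.
Year 2: DB = ⌊$16,434 × 200%/5⌋ = $6,573; SL = ⌊$12,734/4⌋ = $3,183 → take DB $6,573. Book value $9,861.
Year 3: DB = ⌊$9,861 × 200%/5⌋ = $3,944; SL = ⌊$6,161/3⌋ = $2,053 → take DB $3,944. Book value $5,917.
Year 4: DB = ⌊$5,917 × 200%/5⌋ = $2,366; SL = ⌊$2,217/2⌋ = $1,108 → take DB $2,366, capped at $2,217. Book value $3,700.
Year 5 (final): $3,700 − $3,700 = $0. Book value $3,700.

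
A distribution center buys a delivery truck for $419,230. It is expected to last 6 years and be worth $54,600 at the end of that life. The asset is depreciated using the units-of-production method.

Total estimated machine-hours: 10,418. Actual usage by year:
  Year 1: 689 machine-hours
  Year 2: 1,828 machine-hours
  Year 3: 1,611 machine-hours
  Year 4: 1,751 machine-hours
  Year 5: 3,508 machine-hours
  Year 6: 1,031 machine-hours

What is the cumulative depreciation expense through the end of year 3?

Depreciable base = $419,230 − $54,600 = $364,630.
Rate = $364,630 / 10,418 machine-hours = $35 per machine-hour.
Year 1: 689 × $35 = $24,115. Book value $395,115.
Year 2: 1,828 × $35 = $63,980. Book value $331,135.
Year 3: 1,611 × $35 = $56,385. Book value $274,750.
Accumulated through year 3 = $419,230 − $274,750 = $144,480.

$144,480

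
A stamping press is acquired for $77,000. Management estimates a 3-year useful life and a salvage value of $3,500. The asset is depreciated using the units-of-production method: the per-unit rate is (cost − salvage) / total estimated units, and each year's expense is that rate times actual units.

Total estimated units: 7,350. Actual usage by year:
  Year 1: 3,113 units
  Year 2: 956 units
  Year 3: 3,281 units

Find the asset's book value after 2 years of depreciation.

$36,310

Depreciable base = $77,000 − $3,500 = $73,500.
Rate = $73,500 / 7,350 units = $10 per unit.
Year 1: 3,113 × $10 = $31,130. Book value $45,870.
Year 2: 956 × $10 = $9,560. Book value $36,310.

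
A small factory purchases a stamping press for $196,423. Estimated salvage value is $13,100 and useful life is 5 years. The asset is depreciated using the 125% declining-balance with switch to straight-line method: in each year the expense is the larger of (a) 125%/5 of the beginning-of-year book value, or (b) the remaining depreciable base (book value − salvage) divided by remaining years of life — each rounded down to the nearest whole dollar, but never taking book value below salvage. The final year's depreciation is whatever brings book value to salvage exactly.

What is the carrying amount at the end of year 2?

Depreciable base = $196,423 − $13,100 = $183,323.
Year 1: DB = ⌊$196,423 × 125%/5⌋ = $49,105; SL = ⌊$183,323/5⌋ = $36,664 → take DB $49,105. Book value $147,318.
Year 2: DB = ⌊$147,318 × 125%/5⌋ = $36,829; SL = ⌊$134,218/4⌋ = $33,554 → take DB $36,829. Book value $110,489.

$110,489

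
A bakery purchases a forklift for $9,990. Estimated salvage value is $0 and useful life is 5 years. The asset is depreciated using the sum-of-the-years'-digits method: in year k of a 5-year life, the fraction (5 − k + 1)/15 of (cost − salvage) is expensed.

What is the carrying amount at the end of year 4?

$666

Depreciable base = $9,990 − $0 = $9,990.
Sum of the years' digits = 5+4+3+2+1 = 15.
Year 1: $9,990 × 5/15 = $3,330. Book value $6,660.
Year 2: $9,990 × 4/15 = $2,664. Book value $3,996.
Year 3: $9,990 × 3/15 = $1,998. Book value $1,998.
Year 4: $9,990 × 2/15 = $1,332. Book value $666.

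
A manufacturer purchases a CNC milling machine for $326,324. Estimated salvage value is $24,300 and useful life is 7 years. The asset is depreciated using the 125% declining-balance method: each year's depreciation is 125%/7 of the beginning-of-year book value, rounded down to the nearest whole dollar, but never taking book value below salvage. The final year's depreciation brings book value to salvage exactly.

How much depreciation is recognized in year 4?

$32,297

Depreciable base = $326,324 − $24,300 = $302,024.
Year 1: ⌊$326,324 × 125%/7⌋ = $58,272. Book value $268,052.
Year 2: ⌊$268,052 × 125%/7⌋ = $47,866. Book value $220,186.
Year 3: ⌊$220,186 × 125%/7⌋ = $39,318. Book value $180,868.
Year 4: ⌊$180,868 × 125%/7⌋ = $32,297. Book value $148,571.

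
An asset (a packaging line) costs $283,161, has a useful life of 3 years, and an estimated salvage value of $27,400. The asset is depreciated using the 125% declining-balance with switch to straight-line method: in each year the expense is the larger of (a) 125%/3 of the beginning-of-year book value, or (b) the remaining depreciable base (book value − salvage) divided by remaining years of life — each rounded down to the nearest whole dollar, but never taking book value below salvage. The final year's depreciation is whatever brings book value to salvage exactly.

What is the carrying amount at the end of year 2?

$96,289

Depreciable base = $283,161 − $27,400 = $255,761.
Year 1: DB = ⌊$283,161 × 125%/3⌋ = $117,983; SL = ⌊$255,761/3⌋ = $85,253 → take DB $117,983. Book value $165,178.
Year 2: DB = ⌊$165,178 × 125%/3⌋ = $68,824; SL = ⌊$137,778/2⌋ = $68,889 → take SL $68,889. Book value $96,289.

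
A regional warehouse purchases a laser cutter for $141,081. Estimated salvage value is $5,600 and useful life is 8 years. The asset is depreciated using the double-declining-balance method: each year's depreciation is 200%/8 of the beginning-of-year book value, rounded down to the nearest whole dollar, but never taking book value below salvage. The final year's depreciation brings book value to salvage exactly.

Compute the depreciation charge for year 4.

$14,880

Depreciable base = $141,081 − $5,600 = $135,481.
Year 1: ⌊$141,081 × 200%/8⌋ = $35,270. Book value $105,811.
Year 2: ⌊$105,811 × 200%/8⌋ = $26,452. Book value $79,359.
Year 3: ⌊$79,359 × 200%/8⌋ = $19,839. Book value $59,520.
Year 4: ⌊$59,520 × 200%/8⌋ = $14,880. Book value $44,640.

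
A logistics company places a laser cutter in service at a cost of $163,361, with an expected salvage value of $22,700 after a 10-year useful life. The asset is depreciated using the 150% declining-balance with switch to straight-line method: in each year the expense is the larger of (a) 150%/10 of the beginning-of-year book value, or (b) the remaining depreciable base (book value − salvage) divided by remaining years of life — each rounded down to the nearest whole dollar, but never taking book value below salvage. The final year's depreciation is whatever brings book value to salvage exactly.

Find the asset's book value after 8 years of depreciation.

Depreciable base = $163,361 − $22,700 = $140,661.
Year 1: DB = ⌊$163,361 × 150%/10⌋ = $24,504; SL = ⌊$140,661/10⌋ = $14,066 → take DB $24,504. Book value $138,857.
Year 2: DB = ⌊$138,857 × 150%/10⌋ = $20,828; SL = ⌊$116,157/9⌋ = $12,906 → take DB $20,828. Book value $118,029.
Year 3: DB = ⌊$118,029 × 150%/10⌋ = $17,704; SL = ⌊$95,329/8⌋ = $11,916 → take DB $17,704. Book value $100,325.
Year 4: DB = ⌊$100,325 × 150%/10⌋ = $15,048; SL = ⌊$77,625/7⌋ = $11,089 → take DB $15,048. Book value $85,277.
Year 5: DB = ⌊$85,277 × 150%/10⌋ = $12,791; SL = ⌊$62,577/6⌋ = $10,429 → take DB $12,791. Book value $72,486.
Year 6: DB = ⌊$72,486 × 150%/10⌋ = $10,872; SL = ⌊$49,786/5⌋ = $9,957 → take DB $10,872. Book value $61,614.
Year 7: DB = ⌊$61,614 × 150%/10⌋ = $9,242; SL = ⌊$38,914/4⌋ = $9,728 → take SL $9,728. Book value $51,886.
Year 8: DB = ⌊$51,886 × 150%/10⌋ = $7,782; SL = ⌊$29,186/3⌋ = $9,728 → take SL $9,728. Book value $42,158.

$42,158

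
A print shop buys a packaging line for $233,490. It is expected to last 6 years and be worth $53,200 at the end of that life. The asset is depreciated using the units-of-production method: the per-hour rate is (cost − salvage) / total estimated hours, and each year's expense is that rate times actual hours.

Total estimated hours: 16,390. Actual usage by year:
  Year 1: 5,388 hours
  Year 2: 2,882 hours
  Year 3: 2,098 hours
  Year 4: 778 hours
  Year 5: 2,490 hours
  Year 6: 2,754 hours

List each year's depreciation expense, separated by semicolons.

Depreciable base = $233,490 − $53,200 = $180,290.
Rate = $180,290 / 16,390 hours = $11 per hour.
Year 1: 5,388 × $11 = $59,268. Book value $174,222.
Year 2: 2,882 × $11 = $31,702. Book value $142,520.
Year 3: 2,098 × $11 = $23,078. Book value $119,442.
Year 4: 778 × $11 = $8,558. Book value $110,884.
Year 5: 2,490 × $11 = $27,390. Book value $83,494.
Year 6: 2,754 × $11 = $30,294. Book value $53,200.

$59,268; $31,702; $23,078; $8,558; $27,390; $30,294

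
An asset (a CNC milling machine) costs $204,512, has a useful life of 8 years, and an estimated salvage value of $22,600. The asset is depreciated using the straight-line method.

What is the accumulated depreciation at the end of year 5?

Depreciable base = $204,512 − $22,600 = $181,912.
Annual expense = $181,912 / 8 = $22,739.
End of year 1: book value $181,773.
End of year 2: book value $159,034.
End of year 3: book value $136,295.
End of year 4: book value $113,556.
End of year 5: book value $90,817.
Accumulated through year 5 = $204,512 − $90,817 = $113,695.

$113,695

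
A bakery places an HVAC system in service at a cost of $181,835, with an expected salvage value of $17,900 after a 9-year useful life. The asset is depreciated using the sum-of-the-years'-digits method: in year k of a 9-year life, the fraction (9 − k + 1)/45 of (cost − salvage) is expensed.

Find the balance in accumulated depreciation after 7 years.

$153,006

Depreciable base = $181,835 − $17,900 = $163,935.
Sum of the years' digits = 9+8+7+6+5+4+3+2+1 = 45.
Year 1: $163,935 × 9/45 = $32,787. Book value $149,048.
Year 2: $163,935 × 8/45 = $29,144. Book value $119,904.
Year 3: $163,935 × 7/45 = $25,501. Book value $94,403.
Year 4: $163,935 × 6/45 = $21,858. Book value $72,545.
Year 5: $163,935 × 5/45 = $18,215. Book value $54,330.
Year 6: $163,935 × 4/45 = $14,572. Book value $39,758.
Year 7: $163,935 × 3/45 = $10,929. Book value $28,829.
Accumulated through year 7 = $181,835 − $28,829 = $153,006.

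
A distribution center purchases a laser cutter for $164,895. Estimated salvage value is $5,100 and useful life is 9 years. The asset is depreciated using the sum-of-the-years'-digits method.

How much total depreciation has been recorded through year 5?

Depreciable base = $164,895 − $5,100 = $159,795.
Sum of the years' digits = 9+8+7+6+5+4+3+2+1 = 45.
Year 1: $159,795 × 9/45 = $31,959. Book value $132,936.
Year 2: $159,795 × 8/45 = $28,408. Book value $104,528.
Year 3: $159,795 × 7/45 = $24,857. Book value $79,671.
Year 4: $159,795 × 6/45 = $21,306. Book value $58,365.
Year 5: $159,795 × 5/45 = $17,755. Book value $40,610.
Accumulated through year 5 = $164,895 − $40,610 = $124,285.

$124,285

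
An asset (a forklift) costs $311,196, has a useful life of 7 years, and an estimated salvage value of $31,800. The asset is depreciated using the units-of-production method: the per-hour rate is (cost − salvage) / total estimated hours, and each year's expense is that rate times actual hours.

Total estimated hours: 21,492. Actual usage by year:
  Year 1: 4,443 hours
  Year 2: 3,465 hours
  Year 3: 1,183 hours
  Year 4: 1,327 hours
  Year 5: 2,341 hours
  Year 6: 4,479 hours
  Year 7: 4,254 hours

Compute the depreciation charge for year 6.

$58,227

Depreciable base = $311,196 − $31,800 = $279,396.
Rate = $279,396 / 21,492 hours = $13 per hour.
Year 1: 4,443 × $13 = $57,759. Book value $253,437.
Year 2: 3,465 × $13 = $45,045. Book value $208,392.
Year 3: 1,183 × $13 = $15,379. Book value $193,013.
Year 4: 1,327 × $13 = $17,251. Book value $175,762.
Year 5: 2,341 × $13 = $30,433. Book value $145,329.
Year 6: 4,479 × $13 = $58,227. Book value $87,102.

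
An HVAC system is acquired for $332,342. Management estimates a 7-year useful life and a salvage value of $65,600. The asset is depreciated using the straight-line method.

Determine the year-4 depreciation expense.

Depreciable base = $332,342 − $65,600 = $266,742.
Annual expense = $266,742 / 7 = $38,106.

$38,106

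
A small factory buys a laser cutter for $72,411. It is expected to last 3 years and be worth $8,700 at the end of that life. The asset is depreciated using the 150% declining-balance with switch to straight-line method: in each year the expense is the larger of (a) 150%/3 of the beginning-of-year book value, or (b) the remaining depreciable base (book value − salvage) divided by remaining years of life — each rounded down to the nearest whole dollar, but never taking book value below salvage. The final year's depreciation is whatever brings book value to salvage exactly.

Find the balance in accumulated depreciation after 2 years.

$54,308

Depreciable base = $72,411 − $8,700 = $63,711.
Year 1: DB = ⌊$72,411 × 150%/3⌋ = $36,205; SL = ⌊$63,711/3⌋ = $21,237 → take DB $36,205. Book value $36,206.
Year 2: DB = ⌊$36,206 × 150%/3⌋ = $18,103; SL = ⌊$27,506/2⌋ = $13,753 → take DB $18,103. Book value $18,103.
Accumulated through year 2 = $72,411 − $18,103 = $54,308.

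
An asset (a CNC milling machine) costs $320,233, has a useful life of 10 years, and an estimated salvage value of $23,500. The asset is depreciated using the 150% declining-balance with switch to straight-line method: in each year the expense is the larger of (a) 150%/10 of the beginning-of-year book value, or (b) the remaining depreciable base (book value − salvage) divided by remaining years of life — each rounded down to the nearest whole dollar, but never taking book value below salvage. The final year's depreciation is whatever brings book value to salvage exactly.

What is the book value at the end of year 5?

$142,092

Depreciable base = $320,233 − $23,500 = $296,733.
Year 1: DB = ⌊$320,233 × 150%/10⌋ = $48,034; SL = ⌊$296,733/10⌋ = $29,673 → take DB $48,034. Book value $272,199.
Year 2: DB = ⌊$272,199 × 150%/10⌋ = $40,829; SL = ⌊$248,699/9⌋ = $27,633 → take DB $40,829. Book value $231,370.
Year 3: DB = ⌊$231,370 × 150%/10⌋ = $34,705; SL = ⌊$207,870/8⌋ = $25,983 → take DB $34,705. Book value $196,665.
Year 4: DB = ⌊$196,665 × 150%/10⌋ = $29,499; SL = ⌊$173,165/7⌋ = $24,737 → take DB $29,499. Book value $167,166.
Year 5: DB = ⌊$167,166 × 150%/10⌋ = $25,074; SL = ⌊$143,666/6⌋ = $23,944 → take DB $25,074. Book value $142,092.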